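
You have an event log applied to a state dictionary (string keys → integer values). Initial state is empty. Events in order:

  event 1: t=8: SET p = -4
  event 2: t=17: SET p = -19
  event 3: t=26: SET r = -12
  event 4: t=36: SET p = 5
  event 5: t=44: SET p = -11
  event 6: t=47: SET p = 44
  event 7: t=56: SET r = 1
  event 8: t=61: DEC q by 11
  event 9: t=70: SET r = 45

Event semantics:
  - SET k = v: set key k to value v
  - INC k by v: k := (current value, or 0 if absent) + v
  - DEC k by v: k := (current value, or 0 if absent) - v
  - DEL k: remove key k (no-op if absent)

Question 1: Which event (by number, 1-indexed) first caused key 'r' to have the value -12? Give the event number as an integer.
Answer: 3

Derivation:
Looking for first event where r becomes -12:
  event 3: r (absent) -> -12  <-- first match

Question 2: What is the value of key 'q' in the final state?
Answer: -11

Derivation:
Track key 'q' through all 9 events:
  event 1 (t=8: SET p = -4): q unchanged
  event 2 (t=17: SET p = -19): q unchanged
  event 3 (t=26: SET r = -12): q unchanged
  event 4 (t=36: SET p = 5): q unchanged
  event 5 (t=44: SET p = -11): q unchanged
  event 6 (t=47: SET p = 44): q unchanged
  event 7 (t=56: SET r = 1): q unchanged
  event 8 (t=61: DEC q by 11): q (absent) -> -11
  event 9 (t=70: SET r = 45): q unchanged
Final: q = -11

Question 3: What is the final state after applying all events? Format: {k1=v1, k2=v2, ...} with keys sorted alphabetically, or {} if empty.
Answer: {p=44, q=-11, r=45}

Derivation:
  after event 1 (t=8: SET p = -4): {p=-4}
  after event 2 (t=17: SET p = -19): {p=-19}
  after event 3 (t=26: SET r = -12): {p=-19, r=-12}
  after event 4 (t=36: SET p = 5): {p=5, r=-12}
  after event 5 (t=44: SET p = -11): {p=-11, r=-12}
  after event 6 (t=47: SET p = 44): {p=44, r=-12}
  after event 7 (t=56: SET r = 1): {p=44, r=1}
  after event 8 (t=61: DEC q by 11): {p=44, q=-11, r=1}
  after event 9 (t=70: SET r = 45): {p=44, q=-11, r=45}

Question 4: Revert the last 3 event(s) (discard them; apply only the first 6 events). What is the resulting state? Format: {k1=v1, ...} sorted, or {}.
Answer: {p=44, r=-12}

Derivation:
Keep first 6 events (discard last 3):
  after event 1 (t=8: SET p = -4): {p=-4}
  after event 2 (t=17: SET p = -19): {p=-19}
  after event 3 (t=26: SET r = -12): {p=-19, r=-12}
  after event 4 (t=36: SET p = 5): {p=5, r=-12}
  after event 5 (t=44: SET p = -11): {p=-11, r=-12}
  after event 6 (t=47: SET p = 44): {p=44, r=-12}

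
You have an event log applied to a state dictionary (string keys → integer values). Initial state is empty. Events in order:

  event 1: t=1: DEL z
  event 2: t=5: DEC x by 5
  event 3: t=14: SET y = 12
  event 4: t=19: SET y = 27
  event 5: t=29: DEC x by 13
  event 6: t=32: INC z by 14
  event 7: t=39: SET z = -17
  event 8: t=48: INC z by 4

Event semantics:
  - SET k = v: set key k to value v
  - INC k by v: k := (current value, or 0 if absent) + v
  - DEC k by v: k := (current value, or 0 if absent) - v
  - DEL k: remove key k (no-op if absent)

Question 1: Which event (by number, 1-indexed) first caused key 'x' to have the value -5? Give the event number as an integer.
Looking for first event where x becomes -5:
  event 2: x (absent) -> -5  <-- first match

Answer: 2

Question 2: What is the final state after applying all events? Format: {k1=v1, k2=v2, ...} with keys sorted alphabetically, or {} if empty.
Answer: {x=-18, y=27, z=-13}

Derivation:
  after event 1 (t=1: DEL z): {}
  after event 2 (t=5: DEC x by 5): {x=-5}
  after event 3 (t=14: SET y = 12): {x=-5, y=12}
  after event 4 (t=19: SET y = 27): {x=-5, y=27}
  after event 5 (t=29: DEC x by 13): {x=-18, y=27}
  after event 6 (t=32: INC z by 14): {x=-18, y=27, z=14}
  after event 7 (t=39: SET z = -17): {x=-18, y=27, z=-17}
  after event 8 (t=48: INC z by 4): {x=-18, y=27, z=-13}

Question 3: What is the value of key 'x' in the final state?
Track key 'x' through all 8 events:
  event 1 (t=1: DEL z): x unchanged
  event 2 (t=5: DEC x by 5): x (absent) -> -5
  event 3 (t=14: SET y = 12): x unchanged
  event 4 (t=19: SET y = 27): x unchanged
  event 5 (t=29: DEC x by 13): x -5 -> -18
  event 6 (t=32: INC z by 14): x unchanged
  event 7 (t=39: SET z = -17): x unchanged
  event 8 (t=48: INC z by 4): x unchanged
Final: x = -18

Answer: -18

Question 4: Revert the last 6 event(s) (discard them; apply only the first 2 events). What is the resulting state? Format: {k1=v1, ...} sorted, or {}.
Keep first 2 events (discard last 6):
  after event 1 (t=1: DEL z): {}
  after event 2 (t=5: DEC x by 5): {x=-5}

Answer: {x=-5}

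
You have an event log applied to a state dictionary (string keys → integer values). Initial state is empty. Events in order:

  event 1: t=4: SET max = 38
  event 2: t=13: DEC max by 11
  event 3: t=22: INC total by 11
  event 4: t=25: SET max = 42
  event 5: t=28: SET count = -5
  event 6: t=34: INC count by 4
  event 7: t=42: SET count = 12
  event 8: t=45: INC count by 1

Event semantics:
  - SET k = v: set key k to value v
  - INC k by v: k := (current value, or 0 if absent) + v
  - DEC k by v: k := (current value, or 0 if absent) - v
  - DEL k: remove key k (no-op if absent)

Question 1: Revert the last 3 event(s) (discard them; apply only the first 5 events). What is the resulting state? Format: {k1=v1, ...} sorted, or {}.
Answer: {count=-5, max=42, total=11}

Derivation:
Keep first 5 events (discard last 3):
  after event 1 (t=4: SET max = 38): {max=38}
  after event 2 (t=13: DEC max by 11): {max=27}
  after event 3 (t=22: INC total by 11): {max=27, total=11}
  after event 4 (t=25: SET max = 42): {max=42, total=11}
  after event 5 (t=28: SET count = -5): {count=-5, max=42, total=11}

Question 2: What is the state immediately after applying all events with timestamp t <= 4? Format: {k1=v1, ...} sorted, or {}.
Apply events with t <= 4 (1 events):
  after event 1 (t=4: SET max = 38): {max=38}

Answer: {max=38}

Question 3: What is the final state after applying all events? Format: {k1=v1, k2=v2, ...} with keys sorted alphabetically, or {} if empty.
  after event 1 (t=4: SET max = 38): {max=38}
  after event 2 (t=13: DEC max by 11): {max=27}
  after event 3 (t=22: INC total by 11): {max=27, total=11}
  after event 4 (t=25: SET max = 42): {max=42, total=11}
  after event 5 (t=28: SET count = -5): {count=-5, max=42, total=11}
  after event 6 (t=34: INC count by 4): {count=-1, max=42, total=11}
  after event 7 (t=42: SET count = 12): {count=12, max=42, total=11}
  after event 8 (t=45: INC count by 1): {count=13, max=42, total=11}

Answer: {count=13, max=42, total=11}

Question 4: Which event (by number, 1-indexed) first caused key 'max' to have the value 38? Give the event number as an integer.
Looking for first event where max becomes 38:
  event 1: max (absent) -> 38  <-- first match

Answer: 1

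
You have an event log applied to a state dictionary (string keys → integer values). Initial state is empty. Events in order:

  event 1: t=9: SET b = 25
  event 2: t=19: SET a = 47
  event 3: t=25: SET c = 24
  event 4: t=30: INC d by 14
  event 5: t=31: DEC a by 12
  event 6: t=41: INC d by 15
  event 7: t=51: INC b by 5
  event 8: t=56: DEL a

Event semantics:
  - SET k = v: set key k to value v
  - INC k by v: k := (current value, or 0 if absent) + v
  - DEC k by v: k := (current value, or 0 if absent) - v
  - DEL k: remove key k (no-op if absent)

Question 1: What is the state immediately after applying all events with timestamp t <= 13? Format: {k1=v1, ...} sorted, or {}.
Apply events with t <= 13 (1 events):
  after event 1 (t=9: SET b = 25): {b=25}

Answer: {b=25}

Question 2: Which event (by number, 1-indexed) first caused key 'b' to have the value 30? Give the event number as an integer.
Looking for first event where b becomes 30:
  event 1: b = 25
  event 2: b = 25
  event 3: b = 25
  event 4: b = 25
  event 5: b = 25
  event 6: b = 25
  event 7: b 25 -> 30  <-- first match

Answer: 7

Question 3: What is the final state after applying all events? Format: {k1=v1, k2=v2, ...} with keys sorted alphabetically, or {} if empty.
  after event 1 (t=9: SET b = 25): {b=25}
  after event 2 (t=19: SET a = 47): {a=47, b=25}
  after event 3 (t=25: SET c = 24): {a=47, b=25, c=24}
  after event 4 (t=30: INC d by 14): {a=47, b=25, c=24, d=14}
  after event 5 (t=31: DEC a by 12): {a=35, b=25, c=24, d=14}
  after event 6 (t=41: INC d by 15): {a=35, b=25, c=24, d=29}
  after event 7 (t=51: INC b by 5): {a=35, b=30, c=24, d=29}
  after event 8 (t=56: DEL a): {b=30, c=24, d=29}

Answer: {b=30, c=24, d=29}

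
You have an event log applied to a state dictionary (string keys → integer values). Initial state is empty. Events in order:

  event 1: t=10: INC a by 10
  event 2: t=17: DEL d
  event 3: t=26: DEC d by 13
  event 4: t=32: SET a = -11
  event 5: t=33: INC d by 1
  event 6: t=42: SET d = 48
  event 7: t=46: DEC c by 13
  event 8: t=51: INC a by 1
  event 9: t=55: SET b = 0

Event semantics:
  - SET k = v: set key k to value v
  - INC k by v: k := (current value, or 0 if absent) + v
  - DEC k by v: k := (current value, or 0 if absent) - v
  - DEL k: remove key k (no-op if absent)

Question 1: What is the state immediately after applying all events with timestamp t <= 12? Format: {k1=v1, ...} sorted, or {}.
Apply events with t <= 12 (1 events):
  after event 1 (t=10: INC a by 10): {a=10}

Answer: {a=10}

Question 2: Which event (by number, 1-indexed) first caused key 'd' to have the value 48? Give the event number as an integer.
Looking for first event where d becomes 48:
  event 3: d = -13
  event 4: d = -13
  event 5: d = -12
  event 6: d -12 -> 48  <-- first match

Answer: 6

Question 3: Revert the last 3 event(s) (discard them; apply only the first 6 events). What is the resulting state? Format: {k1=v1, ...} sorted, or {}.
Answer: {a=-11, d=48}

Derivation:
Keep first 6 events (discard last 3):
  after event 1 (t=10: INC a by 10): {a=10}
  after event 2 (t=17: DEL d): {a=10}
  after event 3 (t=26: DEC d by 13): {a=10, d=-13}
  after event 4 (t=32: SET a = -11): {a=-11, d=-13}
  after event 5 (t=33: INC d by 1): {a=-11, d=-12}
  after event 6 (t=42: SET d = 48): {a=-11, d=48}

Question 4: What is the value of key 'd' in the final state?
Answer: 48

Derivation:
Track key 'd' through all 9 events:
  event 1 (t=10: INC a by 10): d unchanged
  event 2 (t=17: DEL d): d (absent) -> (absent)
  event 3 (t=26: DEC d by 13): d (absent) -> -13
  event 4 (t=32: SET a = -11): d unchanged
  event 5 (t=33: INC d by 1): d -13 -> -12
  event 6 (t=42: SET d = 48): d -12 -> 48
  event 7 (t=46: DEC c by 13): d unchanged
  event 8 (t=51: INC a by 1): d unchanged
  event 9 (t=55: SET b = 0): d unchanged
Final: d = 48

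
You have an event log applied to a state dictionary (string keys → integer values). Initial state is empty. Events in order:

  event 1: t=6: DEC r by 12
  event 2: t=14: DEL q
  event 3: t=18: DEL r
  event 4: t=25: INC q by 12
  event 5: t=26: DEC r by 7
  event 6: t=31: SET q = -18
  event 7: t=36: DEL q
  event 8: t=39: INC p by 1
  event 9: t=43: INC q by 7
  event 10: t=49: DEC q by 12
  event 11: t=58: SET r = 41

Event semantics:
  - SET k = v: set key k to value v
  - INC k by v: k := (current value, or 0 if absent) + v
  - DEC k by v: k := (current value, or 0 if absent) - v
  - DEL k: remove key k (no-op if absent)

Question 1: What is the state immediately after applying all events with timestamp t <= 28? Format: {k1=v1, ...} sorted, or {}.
Answer: {q=12, r=-7}

Derivation:
Apply events with t <= 28 (5 events):
  after event 1 (t=6: DEC r by 12): {r=-12}
  after event 2 (t=14: DEL q): {r=-12}
  after event 3 (t=18: DEL r): {}
  after event 4 (t=25: INC q by 12): {q=12}
  after event 5 (t=26: DEC r by 7): {q=12, r=-7}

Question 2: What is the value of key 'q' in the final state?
Answer: -5

Derivation:
Track key 'q' through all 11 events:
  event 1 (t=6: DEC r by 12): q unchanged
  event 2 (t=14: DEL q): q (absent) -> (absent)
  event 3 (t=18: DEL r): q unchanged
  event 4 (t=25: INC q by 12): q (absent) -> 12
  event 5 (t=26: DEC r by 7): q unchanged
  event 6 (t=31: SET q = -18): q 12 -> -18
  event 7 (t=36: DEL q): q -18 -> (absent)
  event 8 (t=39: INC p by 1): q unchanged
  event 9 (t=43: INC q by 7): q (absent) -> 7
  event 10 (t=49: DEC q by 12): q 7 -> -5
  event 11 (t=58: SET r = 41): q unchanged
Final: q = -5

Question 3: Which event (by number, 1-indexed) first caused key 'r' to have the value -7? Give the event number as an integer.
Looking for first event where r becomes -7:
  event 1: r = -12
  event 2: r = -12
  event 3: r = (absent)
  event 5: r (absent) -> -7  <-- first match

Answer: 5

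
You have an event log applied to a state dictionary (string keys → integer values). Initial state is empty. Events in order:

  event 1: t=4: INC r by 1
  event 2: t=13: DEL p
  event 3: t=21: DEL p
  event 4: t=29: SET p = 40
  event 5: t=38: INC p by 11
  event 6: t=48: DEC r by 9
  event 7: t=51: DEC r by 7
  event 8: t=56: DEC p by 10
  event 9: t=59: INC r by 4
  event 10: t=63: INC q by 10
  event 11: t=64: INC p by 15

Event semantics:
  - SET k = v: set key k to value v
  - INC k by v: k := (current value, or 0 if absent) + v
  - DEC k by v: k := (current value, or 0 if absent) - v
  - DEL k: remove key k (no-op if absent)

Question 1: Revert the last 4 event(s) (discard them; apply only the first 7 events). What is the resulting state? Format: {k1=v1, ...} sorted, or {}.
Keep first 7 events (discard last 4):
  after event 1 (t=4: INC r by 1): {r=1}
  after event 2 (t=13: DEL p): {r=1}
  after event 3 (t=21: DEL p): {r=1}
  after event 4 (t=29: SET p = 40): {p=40, r=1}
  after event 5 (t=38: INC p by 11): {p=51, r=1}
  after event 6 (t=48: DEC r by 9): {p=51, r=-8}
  after event 7 (t=51: DEC r by 7): {p=51, r=-15}

Answer: {p=51, r=-15}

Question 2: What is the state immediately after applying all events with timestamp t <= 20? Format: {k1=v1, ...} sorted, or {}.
Answer: {r=1}

Derivation:
Apply events with t <= 20 (2 events):
  after event 1 (t=4: INC r by 1): {r=1}
  after event 2 (t=13: DEL p): {r=1}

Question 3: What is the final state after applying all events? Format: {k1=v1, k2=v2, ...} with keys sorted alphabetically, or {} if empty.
  after event 1 (t=4: INC r by 1): {r=1}
  after event 2 (t=13: DEL p): {r=1}
  after event 3 (t=21: DEL p): {r=1}
  after event 4 (t=29: SET p = 40): {p=40, r=1}
  after event 5 (t=38: INC p by 11): {p=51, r=1}
  after event 6 (t=48: DEC r by 9): {p=51, r=-8}
  after event 7 (t=51: DEC r by 7): {p=51, r=-15}
  after event 8 (t=56: DEC p by 10): {p=41, r=-15}
  after event 9 (t=59: INC r by 4): {p=41, r=-11}
  after event 10 (t=63: INC q by 10): {p=41, q=10, r=-11}
  after event 11 (t=64: INC p by 15): {p=56, q=10, r=-11}

Answer: {p=56, q=10, r=-11}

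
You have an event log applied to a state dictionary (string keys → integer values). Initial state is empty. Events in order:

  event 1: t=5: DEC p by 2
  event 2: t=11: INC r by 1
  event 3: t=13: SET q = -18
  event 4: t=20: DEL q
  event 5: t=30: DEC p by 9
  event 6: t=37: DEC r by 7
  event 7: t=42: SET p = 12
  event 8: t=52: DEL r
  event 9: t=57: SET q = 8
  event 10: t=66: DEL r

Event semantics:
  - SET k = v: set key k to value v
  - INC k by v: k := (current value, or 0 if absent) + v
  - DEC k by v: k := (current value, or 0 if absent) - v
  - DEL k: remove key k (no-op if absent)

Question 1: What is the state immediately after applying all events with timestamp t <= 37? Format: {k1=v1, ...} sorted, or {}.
Apply events with t <= 37 (6 events):
  after event 1 (t=5: DEC p by 2): {p=-2}
  after event 2 (t=11: INC r by 1): {p=-2, r=1}
  after event 3 (t=13: SET q = -18): {p=-2, q=-18, r=1}
  after event 4 (t=20: DEL q): {p=-2, r=1}
  after event 5 (t=30: DEC p by 9): {p=-11, r=1}
  after event 6 (t=37: DEC r by 7): {p=-11, r=-6}

Answer: {p=-11, r=-6}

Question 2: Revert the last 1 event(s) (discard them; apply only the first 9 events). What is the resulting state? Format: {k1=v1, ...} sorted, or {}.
Keep first 9 events (discard last 1):
  after event 1 (t=5: DEC p by 2): {p=-2}
  after event 2 (t=11: INC r by 1): {p=-2, r=1}
  after event 3 (t=13: SET q = -18): {p=-2, q=-18, r=1}
  after event 4 (t=20: DEL q): {p=-2, r=1}
  after event 5 (t=30: DEC p by 9): {p=-11, r=1}
  after event 6 (t=37: DEC r by 7): {p=-11, r=-6}
  after event 7 (t=42: SET p = 12): {p=12, r=-6}
  after event 8 (t=52: DEL r): {p=12}
  after event 9 (t=57: SET q = 8): {p=12, q=8}

Answer: {p=12, q=8}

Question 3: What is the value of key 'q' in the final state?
Track key 'q' through all 10 events:
  event 1 (t=5: DEC p by 2): q unchanged
  event 2 (t=11: INC r by 1): q unchanged
  event 3 (t=13: SET q = -18): q (absent) -> -18
  event 4 (t=20: DEL q): q -18 -> (absent)
  event 5 (t=30: DEC p by 9): q unchanged
  event 6 (t=37: DEC r by 7): q unchanged
  event 7 (t=42: SET p = 12): q unchanged
  event 8 (t=52: DEL r): q unchanged
  event 9 (t=57: SET q = 8): q (absent) -> 8
  event 10 (t=66: DEL r): q unchanged
Final: q = 8

Answer: 8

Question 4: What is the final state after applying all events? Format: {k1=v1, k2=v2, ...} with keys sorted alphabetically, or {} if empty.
Answer: {p=12, q=8}

Derivation:
  after event 1 (t=5: DEC p by 2): {p=-2}
  after event 2 (t=11: INC r by 1): {p=-2, r=1}
  after event 3 (t=13: SET q = -18): {p=-2, q=-18, r=1}
  after event 4 (t=20: DEL q): {p=-2, r=1}
  after event 5 (t=30: DEC p by 9): {p=-11, r=1}
  after event 6 (t=37: DEC r by 7): {p=-11, r=-6}
  after event 7 (t=42: SET p = 12): {p=12, r=-6}
  after event 8 (t=52: DEL r): {p=12}
  after event 9 (t=57: SET q = 8): {p=12, q=8}
  after event 10 (t=66: DEL r): {p=12, q=8}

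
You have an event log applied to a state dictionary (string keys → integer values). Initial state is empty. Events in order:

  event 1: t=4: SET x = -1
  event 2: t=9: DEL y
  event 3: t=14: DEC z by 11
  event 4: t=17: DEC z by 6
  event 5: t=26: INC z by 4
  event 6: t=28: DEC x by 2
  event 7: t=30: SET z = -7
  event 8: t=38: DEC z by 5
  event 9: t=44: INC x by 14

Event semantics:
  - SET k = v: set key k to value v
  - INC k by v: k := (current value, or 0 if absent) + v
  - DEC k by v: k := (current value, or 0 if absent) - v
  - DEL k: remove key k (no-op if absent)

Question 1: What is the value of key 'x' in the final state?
Track key 'x' through all 9 events:
  event 1 (t=4: SET x = -1): x (absent) -> -1
  event 2 (t=9: DEL y): x unchanged
  event 3 (t=14: DEC z by 11): x unchanged
  event 4 (t=17: DEC z by 6): x unchanged
  event 5 (t=26: INC z by 4): x unchanged
  event 6 (t=28: DEC x by 2): x -1 -> -3
  event 7 (t=30: SET z = -7): x unchanged
  event 8 (t=38: DEC z by 5): x unchanged
  event 9 (t=44: INC x by 14): x -3 -> 11
Final: x = 11

Answer: 11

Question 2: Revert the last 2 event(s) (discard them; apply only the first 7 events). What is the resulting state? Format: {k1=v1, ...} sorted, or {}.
Answer: {x=-3, z=-7}

Derivation:
Keep first 7 events (discard last 2):
  after event 1 (t=4: SET x = -1): {x=-1}
  after event 2 (t=9: DEL y): {x=-1}
  after event 3 (t=14: DEC z by 11): {x=-1, z=-11}
  after event 4 (t=17: DEC z by 6): {x=-1, z=-17}
  after event 5 (t=26: INC z by 4): {x=-1, z=-13}
  after event 6 (t=28: DEC x by 2): {x=-3, z=-13}
  after event 7 (t=30: SET z = -7): {x=-3, z=-7}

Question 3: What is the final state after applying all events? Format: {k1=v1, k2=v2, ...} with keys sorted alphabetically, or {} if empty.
  after event 1 (t=4: SET x = -1): {x=-1}
  after event 2 (t=9: DEL y): {x=-1}
  after event 3 (t=14: DEC z by 11): {x=-1, z=-11}
  after event 4 (t=17: DEC z by 6): {x=-1, z=-17}
  after event 5 (t=26: INC z by 4): {x=-1, z=-13}
  after event 6 (t=28: DEC x by 2): {x=-3, z=-13}
  after event 7 (t=30: SET z = -7): {x=-3, z=-7}
  after event 8 (t=38: DEC z by 5): {x=-3, z=-12}
  after event 9 (t=44: INC x by 14): {x=11, z=-12}

Answer: {x=11, z=-12}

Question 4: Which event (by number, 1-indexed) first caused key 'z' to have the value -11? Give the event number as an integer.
Looking for first event where z becomes -11:
  event 3: z (absent) -> -11  <-- first match

Answer: 3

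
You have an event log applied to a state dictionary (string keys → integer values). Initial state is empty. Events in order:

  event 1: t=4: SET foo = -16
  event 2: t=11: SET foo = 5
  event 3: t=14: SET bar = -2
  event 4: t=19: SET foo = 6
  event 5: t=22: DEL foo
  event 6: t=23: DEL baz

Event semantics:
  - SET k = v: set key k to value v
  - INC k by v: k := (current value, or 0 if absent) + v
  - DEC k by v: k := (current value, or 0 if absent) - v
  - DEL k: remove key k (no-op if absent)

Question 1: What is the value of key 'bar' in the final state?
Track key 'bar' through all 6 events:
  event 1 (t=4: SET foo = -16): bar unchanged
  event 2 (t=11: SET foo = 5): bar unchanged
  event 3 (t=14: SET bar = -2): bar (absent) -> -2
  event 4 (t=19: SET foo = 6): bar unchanged
  event 5 (t=22: DEL foo): bar unchanged
  event 6 (t=23: DEL baz): bar unchanged
Final: bar = -2

Answer: -2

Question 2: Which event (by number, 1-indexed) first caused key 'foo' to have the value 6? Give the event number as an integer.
Answer: 4

Derivation:
Looking for first event where foo becomes 6:
  event 1: foo = -16
  event 2: foo = 5
  event 3: foo = 5
  event 4: foo 5 -> 6  <-- first match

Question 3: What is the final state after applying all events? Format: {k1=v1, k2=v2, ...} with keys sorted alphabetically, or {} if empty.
  after event 1 (t=4: SET foo = -16): {foo=-16}
  after event 2 (t=11: SET foo = 5): {foo=5}
  after event 3 (t=14: SET bar = -2): {bar=-2, foo=5}
  after event 4 (t=19: SET foo = 6): {bar=-2, foo=6}
  after event 5 (t=22: DEL foo): {bar=-2}
  after event 6 (t=23: DEL baz): {bar=-2}

Answer: {bar=-2}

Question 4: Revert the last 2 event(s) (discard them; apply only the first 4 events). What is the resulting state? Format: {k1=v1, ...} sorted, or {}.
Keep first 4 events (discard last 2):
  after event 1 (t=4: SET foo = -16): {foo=-16}
  after event 2 (t=11: SET foo = 5): {foo=5}
  after event 3 (t=14: SET bar = -2): {bar=-2, foo=5}
  after event 4 (t=19: SET foo = 6): {bar=-2, foo=6}

Answer: {bar=-2, foo=6}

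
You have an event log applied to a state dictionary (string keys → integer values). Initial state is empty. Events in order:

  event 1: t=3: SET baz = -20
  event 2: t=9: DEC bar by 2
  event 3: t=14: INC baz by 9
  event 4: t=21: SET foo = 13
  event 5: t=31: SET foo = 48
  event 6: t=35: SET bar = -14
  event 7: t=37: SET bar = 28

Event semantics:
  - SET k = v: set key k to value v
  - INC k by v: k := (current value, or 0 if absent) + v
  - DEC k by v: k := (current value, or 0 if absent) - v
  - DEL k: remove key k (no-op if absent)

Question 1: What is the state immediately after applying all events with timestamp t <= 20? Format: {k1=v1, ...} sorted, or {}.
Answer: {bar=-2, baz=-11}

Derivation:
Apply events with t <= 20 (3 events):
  after event 1 (t=3: SET baz = -20): {baz=-20}
  after event 2 (t=9: DEC bar by 2): {bar=-2, baz=-20}
  after event 3 (t=14: INC baz by 9): {bar=-2, baz=-11}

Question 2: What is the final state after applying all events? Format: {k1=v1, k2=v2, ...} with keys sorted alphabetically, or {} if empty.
Answer: {bar=28, baz=-11, foo=48}

Derivation:
  after event 1 (t=3: SET baz = -20): {baz=-20}
  after event 2 (t=9: DEC bar by 2): {bar=-2, baz=-20}
  after event 3 (t=14: INC baz by 9): {bar=-2, baz=-11}
  after event 4 (t=21: SET foo = 13): {bar=-2, baz=-11, foo=13}
  after event 5 (t=31: SET foo = 48): {bar=-2, baz=-11, foo=48}
  after event 6 (t=35: SET bar = -14): {bar=-14, baz=-11, foo=48}
  after event 7 (t=37: SET bar = 28): {bar=28, baz=-11, foo=48}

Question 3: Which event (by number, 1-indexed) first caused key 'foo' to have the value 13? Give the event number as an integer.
Looking for first event where foo becomes 13:
  event 4: foo (absent) -> 13  <-- first match

Answer: 4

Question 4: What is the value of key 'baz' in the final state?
Track key 'baz' through all 7 events:
  event 1 (t=3: SET baz = -20): baz (absent) -> -20
  event 2 (t=9: DEC bar by 2): baz unchanged
  event 3 (t=14: INC baz by 9): baz -20 -> -11
  event 4 (t=21: SET foo = 13): baz unchanged
  event 5 (t=31: SET foo = 48): baz unchanged
  event 6 (t=35: SET bar = -14): baz unchanged
  event 7 (t=37: SET bar = 28): baz unchanged
Final: baz = -11

Answer: -11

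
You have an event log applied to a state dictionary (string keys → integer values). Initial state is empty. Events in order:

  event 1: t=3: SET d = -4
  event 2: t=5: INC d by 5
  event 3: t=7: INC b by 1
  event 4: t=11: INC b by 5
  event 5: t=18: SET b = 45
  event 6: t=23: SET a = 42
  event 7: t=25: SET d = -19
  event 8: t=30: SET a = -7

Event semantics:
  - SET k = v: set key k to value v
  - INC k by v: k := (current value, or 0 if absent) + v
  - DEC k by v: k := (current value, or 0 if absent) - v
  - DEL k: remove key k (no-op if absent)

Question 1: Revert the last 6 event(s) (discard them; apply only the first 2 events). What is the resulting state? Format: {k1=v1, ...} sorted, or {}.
Answer: {d=1}

Derivation:
Keep first 2 events (discard last 6):
  after event 1 (t=3: SET d = -4): {d=-4}
  after event 2 (t=5: INC d by 5): {d=1}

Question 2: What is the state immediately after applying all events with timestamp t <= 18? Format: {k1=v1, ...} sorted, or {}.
Answer: {b=45, d=1}

Derivation:
Apply events with t <= 18 (5 events):
  after event 1 (t=3: SET d = -4): {d=-4}
  after event 2 (t=5: INC d by 5): {d=1}
  after event 3 (t=7: INC b by 1): {b=1, d=1}
  after event 4 (t=11: INC b by 5): {b=6, d=1}
  after event 5 (t=18: SET b = 45): {b=45, d=1}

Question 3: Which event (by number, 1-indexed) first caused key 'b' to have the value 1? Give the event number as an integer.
Looking for first event where b becomes 1:
  event 3: b (absent) -> 1  <-- first match

Answer: 3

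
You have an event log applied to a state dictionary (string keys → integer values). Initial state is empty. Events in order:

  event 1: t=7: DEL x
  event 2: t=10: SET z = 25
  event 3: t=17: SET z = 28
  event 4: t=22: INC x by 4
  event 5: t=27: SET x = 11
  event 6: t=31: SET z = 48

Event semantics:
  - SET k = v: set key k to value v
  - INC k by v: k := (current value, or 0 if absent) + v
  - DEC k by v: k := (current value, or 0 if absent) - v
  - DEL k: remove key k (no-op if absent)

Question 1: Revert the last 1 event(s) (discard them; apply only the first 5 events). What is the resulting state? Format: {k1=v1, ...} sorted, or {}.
Answer: {x=11, z=28}

Derivation:
Keep first 5 events (discard last 1):
  after event 1 (t=7: DEL x): {}
  after event 2 (t=10: SET z = 25): {z=25}
  after event 3 (t=17: SET z = 28): {z=28}
  after event 4 (t=22: INC x by 4): {x=4, z=28}
  after event 5 (t=27: SET x = 11): {x=11, z=28}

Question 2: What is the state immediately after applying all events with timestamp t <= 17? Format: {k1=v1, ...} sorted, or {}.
Apply events with t <= 17 (3 events):
  after event 1 (t=7: DEL x): {}
  after event 2 (t=10: SET z = 25): {z=25}
  after event 3 (t=17: SET z = 28): {z=28}

Answer: {z=28}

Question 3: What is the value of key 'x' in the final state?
Answer: 11

Derivation:
Track key 'x' through all 6 events:
  event 1 (t=7: DEL x): x (absent) -> (absent)
  event 2 (t=10: SET z = 25): x unchanged
  event 3 (t=17: SET z = 28): x unchanged
  event 4 (t=22: INC x by 4): x (absent) -> 4
  event 5 (t=27: SET x = 11): x 4 -> 11
  event 6 (t=31: SET z = 48): x unchanged
Final: x = 11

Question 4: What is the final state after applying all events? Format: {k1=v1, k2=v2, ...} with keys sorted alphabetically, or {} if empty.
  after event 1 (t=7: DEL x): {}
  after event 2 (t=10: SET z = 25): {z=25}
  after event 3 (t=17: SET z = 28): {z=28}
  after event 4 (t=22: INC x by 4): {x=4, z=28}
  after event 5 (t=27: SET x = 11): {x=11, z=28}
  after event 6 (t=31: SET z = 48): {x=11, z=48}

Answer: {x=11, z=48}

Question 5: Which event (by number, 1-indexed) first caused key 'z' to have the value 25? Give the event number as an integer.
Looking for first event where z becomes 25:
  event 2: z (absent) -> 25  <-- first match

Answer: 2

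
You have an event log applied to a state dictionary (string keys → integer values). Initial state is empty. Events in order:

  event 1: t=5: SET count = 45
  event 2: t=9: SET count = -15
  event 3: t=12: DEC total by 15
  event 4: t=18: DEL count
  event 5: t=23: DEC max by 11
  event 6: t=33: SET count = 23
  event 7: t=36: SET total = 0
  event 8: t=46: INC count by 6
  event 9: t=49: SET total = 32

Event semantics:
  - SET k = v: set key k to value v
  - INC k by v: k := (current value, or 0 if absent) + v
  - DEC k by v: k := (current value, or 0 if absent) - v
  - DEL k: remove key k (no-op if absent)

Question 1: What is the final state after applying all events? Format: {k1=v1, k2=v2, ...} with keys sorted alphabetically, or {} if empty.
Answer: {count=29, max=-11, total=32}

Derivation:
  after event 1 (t=5: SET count = 45): {count=45}
  after event 2 (t=9: SET count = -15): {count=-15}
  after event 3 (t=12: DEC total by 15): {count=-15, total=-15}
  after event 4 (t=18: DEL count): {total=-15}
  after event 5 (t=23: DEC max by 11): {max=-11, total=-15}
  after event 6 (t=33: SET count = 23): {count=23, max=-11, total=-15}
  after event 7 (t=36: SET total = 0): {count=23, max=-11, total=0}
  after event 8 (t=46: INC count by 6): {count=29, max=-11, total=0}
  after event 9 (t=49: SET total = 32): {count=29, max=-11, total=32}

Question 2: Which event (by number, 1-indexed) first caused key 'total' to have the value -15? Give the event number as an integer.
Answer: 3

Derivation:
Looking for first event where total becomes -15:
  event 3: total (absent) -> -15  <-- first match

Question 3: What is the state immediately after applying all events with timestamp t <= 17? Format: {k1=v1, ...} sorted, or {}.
Apply events with t <= 17 (3 events):
  after event 1 (t=5: SET count = 45): {count=45}
  after event 2 (t=9: SET count = -15): {count=-15}
  after event 3 (t=12: DEC total by 15): {count=-15, total=-15}

Answer: {count=-15, total=-15}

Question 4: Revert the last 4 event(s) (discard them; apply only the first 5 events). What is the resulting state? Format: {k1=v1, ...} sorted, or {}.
Keep first 5 events (discard last 4):
  after event 1 (t=5: SET count = 45): {count=45}
  after event 2 (t=9: SET count = -15): {count=-15}
  after event 3 (t=12: DEC total by 15): {count=-15, total=-15}
  after event 4 (t=18: DEL count): {total=-15}
  after event 5 (t=23: DEC max by 11): {max=-11, total=-15}

Answer: {max=-11, total=-15}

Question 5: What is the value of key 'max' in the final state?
Track key 'max' through all 9 events:
  event 1 (t=5: SET count = 45): max unchanged
  event 2 (t=9: SET count = -15): max unchanged
  event 3 (t=12: DEC total by 15): max unchanged
  event 4 (t=18: DEL count): max unchanged
  event 5 (t=23: DEC max by 11): max (absent) -> -11
  event 6 (t=33: SET count = 23): max unchanged
  event 7 (t=36: SET total = 0): max unchanged
  event 8 (t=46: INC count by 6): max unchanged
  event 9 (t=49: SET total = 32): max unchanged
Final: max = -11

Answer: -11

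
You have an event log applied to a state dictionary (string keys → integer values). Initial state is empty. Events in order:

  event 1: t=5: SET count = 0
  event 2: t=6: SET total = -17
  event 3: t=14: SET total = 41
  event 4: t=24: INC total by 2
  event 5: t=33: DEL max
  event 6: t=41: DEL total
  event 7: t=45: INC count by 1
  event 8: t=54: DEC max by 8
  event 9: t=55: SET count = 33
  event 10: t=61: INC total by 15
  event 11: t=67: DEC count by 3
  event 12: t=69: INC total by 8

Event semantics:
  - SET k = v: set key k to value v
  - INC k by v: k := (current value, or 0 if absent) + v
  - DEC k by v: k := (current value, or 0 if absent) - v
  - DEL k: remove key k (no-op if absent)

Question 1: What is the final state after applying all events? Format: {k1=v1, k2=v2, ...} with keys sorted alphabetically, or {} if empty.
  after event 1 (t=5: SET count = 0): {count=0}
  after event 2 (t=6: SET total = -17): {count=0, total=-17}
  after event 3 (t=14: SET total = 41): {count=0, total=41}
  after event 4 (t=24: INC total by 2): {count=0, total=43}
  after event 5 (t=33: DEL max): {count=0, total=43}
  after event 6 (t=41: DEL total): {count=0}
  after event 7 (t=45: INC count by 1): {count=1}
  after event 8 (t=54: DEC max by 8): {count=1, max=-8}
  after event 9 (t=55: SET count = 33): {count=33, max=-8}
  after event 10 (t=61: INC total by 15): {count=33, max=-8, total=15}
  after event 11 (t=67: DEC count by 3): {count=30, max=-8, total=15}
  after event 12 (t=69: INC total by 8): {count=30, max=-8, total=23}

Answer: {count=30, max=-8, total=23}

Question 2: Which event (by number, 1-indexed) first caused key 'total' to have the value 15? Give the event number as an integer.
Answer: 10

Derivation:
Looking for first event where total becomes 15:
  event 2: total = -17
  event 3: total = 41
  event 4: total = 43
  event 5: total = 43
  event 6: total = (absent)
  event 10: total (absent) -> 15  <-- first match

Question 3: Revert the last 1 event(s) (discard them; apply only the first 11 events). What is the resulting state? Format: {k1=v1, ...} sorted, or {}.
Keep first 11 events (discard last 1):
  after event 1 (t=5: SET count = 0): {count=0}
  after event 2 (t=6: SET total = -17): {count=0, total=-17}
  after event 3 (t=14: SET total = 41): {count=0, total=41}
  after event 4 (t=24: INC total by 2): {count=0, total=43}
  after event 5 (t=33: DEL max): {count=0, total=43}
  after event 6 (t=41: DEL total): {count=0}
  after event 7 (t=45: INC count by 1): {count=1}
  after event 8 (t=54: DEC max by 8): {count=1, max=-8}
  after event 9 (t=55: SET count = 33): {count=33, max=-8}
  after event 10 (t=61: INC total by 15): {count=33, max=-8, total=15}
  after event 11 (t=67: DEC count by 3): {count=30, max=-8, total=15}

Answer: {count=30, max=-8, total=15}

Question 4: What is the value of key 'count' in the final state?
Answer: 30

Derivation:
Track key 'count' through all 12 events:
  event 1 (t=5: SET count = 0): count (absent) -> 0
  event 2 (t=6: SET total = -17): count unchanged
  event 3 (t=14: SET total = 41): count unchanged
  event 4 (t=24: INC total by 2): count unchanged
  event 5 (t=33: DEL max): count unchanged
  event 6 (t=41: DEL total): count unchanged
  event 7 (t=45: INC count by 1): count 0 -> 1
  event 8 (t=54: DEC max by 8): count unchanged
  event 9 (t=55: SET count = 33): count 1 -> 33
  event 10 (t=61: INC total by 15): count unchanged
  event 11 (t=67: DEC count by 3): count 33 -> 30
  event 12 (t=69: INC total by 8): count unchanged
Final: count = 30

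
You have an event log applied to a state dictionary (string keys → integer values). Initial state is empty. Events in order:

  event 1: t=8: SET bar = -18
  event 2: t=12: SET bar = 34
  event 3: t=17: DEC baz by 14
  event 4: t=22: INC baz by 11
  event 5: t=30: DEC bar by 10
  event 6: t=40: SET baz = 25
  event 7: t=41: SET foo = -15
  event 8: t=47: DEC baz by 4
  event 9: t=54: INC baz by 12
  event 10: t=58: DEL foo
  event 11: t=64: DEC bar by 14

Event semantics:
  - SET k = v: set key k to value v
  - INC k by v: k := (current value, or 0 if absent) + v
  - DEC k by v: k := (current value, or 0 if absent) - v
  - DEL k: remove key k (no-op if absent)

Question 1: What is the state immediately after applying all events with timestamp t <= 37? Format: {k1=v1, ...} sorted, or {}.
Answer: {bar=24, baz=-3}

Derivation:
Apply events with t <= 37 (5 events):
  after event 1 (t=8: SET bar = -18): {bar=-18}
  after event 2 (t=12: SET bar = 34): {bar=34}
  after event 3 (t=17: DEC baz by 14): {bar=34, baz=-14}
  after event 4 (t=22: INC baz by 11): {bar=34, baz=-3}
  after event 5 (t=30: DEC bar by 10): {bar=24, baz=-3}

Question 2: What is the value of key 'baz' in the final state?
Answer: 33

Derivation:
Track key 'baz' through all 11 events:
  event 1 (t=8: SET bar = -18): baz unchanged
  event 2 (t=12: SET bar = 34): baz unchanged
  event 3 (t=17: DEC baz by 14): baz (absent) -> -14
  event 4 (t=22: INC baz by 11): baz -14 -> -3
  event 5 (t=30: DEC bar by 10): baz unchanged
  event 6 (t=40: SET baz = 25): baz -3 -> 25
  event 7 (t=41: SET foo = -15): baz unchanged
  event 8 (t=47: DEC baz by 4): baz 25 -> 21
  event 9 (t=54: INC baz by 12): baz 21 -> 33
  event 10 (t=58: DEL foo): baz unchanged
  event 11 (t=64: DEC bar by 14): baz unchanged
Final: baz = 33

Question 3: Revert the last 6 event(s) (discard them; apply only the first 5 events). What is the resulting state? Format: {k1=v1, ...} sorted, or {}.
Answer: {bar=24, baz=-3}

Derivation:
Keep first 5 events (discard last 6):
  after event 1 (t=8: SET bar = -18): {bar=-18}
  after event 2 (t=12: SET bar = 34): {bar=34}
  after event 3 (t=17: DEC baz by 14): {bar=34, baz=-14}
  after event 4 (t=22: INC baz by 11): {bar=34, baz=-3}
  after event 5 (t=30: DEC bar by 10): {bar=24, baz=-3}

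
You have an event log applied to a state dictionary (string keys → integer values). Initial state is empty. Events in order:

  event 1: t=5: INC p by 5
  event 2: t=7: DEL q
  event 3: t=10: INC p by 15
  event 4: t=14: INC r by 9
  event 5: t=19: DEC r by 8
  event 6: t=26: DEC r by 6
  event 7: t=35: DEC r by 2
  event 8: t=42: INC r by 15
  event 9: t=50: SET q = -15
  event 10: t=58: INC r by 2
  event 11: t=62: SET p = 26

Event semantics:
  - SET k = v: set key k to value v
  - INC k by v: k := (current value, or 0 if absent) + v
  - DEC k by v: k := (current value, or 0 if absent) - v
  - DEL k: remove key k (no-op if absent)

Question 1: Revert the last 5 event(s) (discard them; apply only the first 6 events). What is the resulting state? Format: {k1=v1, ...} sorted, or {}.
Answer: {p=20, r=-5}

Derivation:
Keep first 6 events (discard last 5):
  after event 1 (t=5: INC p by 5): {p=5}
  after event 2 (t=7: DEL q): {p=5}
  after event 3 (t=10: INC p by 15): {p=20}
  after event 4 (t=14: INC r by 9): {p=20, r=9}
  after event 5 (t=19: DEC r by 8): {p=20, r=1}
  after event 6 (t=26: DEC r by 6): {p=20, r=-5}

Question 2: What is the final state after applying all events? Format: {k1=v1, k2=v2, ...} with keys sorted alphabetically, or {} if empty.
Answer: {p=26, q=-15, r=10}

Derivation:
  after event 1 (t=5: INC p by 5): {p=5}
  after event 2 (t=7: DEL q): {p=5}
  after event 3 (t=10: INC p by 15): {p=20}
  after event 4 (t=14: INC r by 9): {p=20, r=9}
  after event 5 (t=19: DEC r by 8): {p=20, r=1}
  after event 6 (t=26: DEC r by 6): {p=20, r=-5}
  after event 7 (t=35: DEC r by 2): {p=20, r=-7}
  after event 8 (t=42: INC r by 15): {p=20, r=8}
  after event 9 (t=50: SET q = -15): {p=20, q=-15, r=8}
  after event 10 (t=58: INC r by 2): {p=20, q=-15, r=10}
  after event 11 (t=62: SET p = 26): {p=26, q=-15, r=10}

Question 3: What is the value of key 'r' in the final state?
Track key 'r' through all 11 events:
  event 1 (t=5: INC p by 5): r unchanged
  event 2 (t=7: DEL q): r unchanged
  event 3 (t=10: INC p by 15): r unchanged
  event 4 (t=14: INC r by 9): r (absent) -> 9
  event 5 (t=19: DEC r by 8): r 9 -> 1
  event 6 (t=26: DEC r by 6): r 1 -> -5
  event 7 (t=35: DEC r by 2): r -5 -> -7
  event 8 (t=42: INC r by 15): r -7 -> 8
  event 9 (t=50: SET q = -15): r unchanged
  event 10 (t=58: INC r by 2): r 8 -> 10
  event 11 (t=62: SET p = 26): r unchanged
Final: r = 10

Answer: 10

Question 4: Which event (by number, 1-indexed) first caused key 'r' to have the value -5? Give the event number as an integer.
Answer: 6

Derivation:
Looking for first event where r becomes -5:
  event 4: r = 9
  event 5: r = 1
  event 6: r 1 -> -5  <-- first match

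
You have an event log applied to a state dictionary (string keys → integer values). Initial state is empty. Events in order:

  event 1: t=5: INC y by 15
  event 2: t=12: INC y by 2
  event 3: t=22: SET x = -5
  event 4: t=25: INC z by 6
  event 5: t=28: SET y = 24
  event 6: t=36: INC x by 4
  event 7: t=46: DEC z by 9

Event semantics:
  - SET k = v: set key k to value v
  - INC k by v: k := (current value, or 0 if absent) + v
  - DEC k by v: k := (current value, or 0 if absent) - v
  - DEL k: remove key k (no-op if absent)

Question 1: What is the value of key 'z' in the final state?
Answer: -3

Derivation:
Track key 'z' through all 7 events:
  event 1 (t=5: INC y by 15): z unchanged
  event 2 (t=12: INC y by 2): z unchanged
  event 3 (t=22: SET x = -5): z unchanged
  event 4 (t=25: INC z by 6): z (absent) -> 6
  event 5 (t=28: SET y = 24): z unchanged
  event 6 (t=36: INC x by 4): z unchanged
  event 7 (t=46: DEC z by 9): z 6 -> -3
Final: z = -3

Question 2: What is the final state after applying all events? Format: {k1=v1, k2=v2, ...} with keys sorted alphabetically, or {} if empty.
Answer: {x=-1, y=24, z=-3}

Derivation:
  after event 1 (t=5: INC y by 15): {y=15}
  after event 2 (t=12: INC y by 2): {y=17}
  after event 3 (t=22: SET x = -5): {x=-5, y=17}
  after event 4 (t=25: INC z by 6): {x=-5, y=17, z=6}
  after event 5 (t=28: SET y = 24): {x=-5, y=24, z=6}
  after event 6 (t=36: INC x by 4): {x=-1, y=24, z=6}
  after event 7 (t=46: DEC z by 9): {x=-1, y=24, z=-3}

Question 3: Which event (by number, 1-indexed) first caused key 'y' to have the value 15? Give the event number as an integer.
Answer: 1

Derivation:
Looking for first event where y becomes 15:
  event 1: y (absent) -> 15  <-- first match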